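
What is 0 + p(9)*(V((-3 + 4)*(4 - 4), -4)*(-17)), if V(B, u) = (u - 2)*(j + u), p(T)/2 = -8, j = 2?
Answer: 3264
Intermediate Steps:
p(T) = -16 (p(T) = 2*(-8) = -16)
V(B, u) = (-2 + u)*(2 + u) (V(B, u) = (u - 2)*(2 + u) = (-2 + u)*(2 + u))
0 + p(9)*(V((-3 + 4)*(4 - 4), -4)*(-17)) = 0 - 16*(-4 + (-4)²)*(-17) = 0 - 16*(-4 + 16)*(-17) = 0 - 192*(-17) = 0 - 16*(-204) = 0 + 3264 = 3264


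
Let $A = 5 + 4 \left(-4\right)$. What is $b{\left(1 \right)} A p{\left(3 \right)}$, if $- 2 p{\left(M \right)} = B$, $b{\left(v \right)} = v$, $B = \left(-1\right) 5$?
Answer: $- \frac{55}{2} \approx -27.5$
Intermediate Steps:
$A = -11$ ($A = 5 - 16 = -11$)
$B = -5$
$p{\left(M \right)} = \frac{5}{2}$ ($p{\left(M \right)} = \left(- \frac{1}{2}\right) \left(-5\right) = \frac{5}{2}$)
$b{\left(1 \right)} A p{\left(3 \right)} = 1 \left(-11\right) \frac{5}{2} = \left(-11\right) \frac{5}{2} = - \frac{55}{2}$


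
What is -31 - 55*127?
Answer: -7016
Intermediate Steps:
-31 - 55*127 = -31 - 6985 = -7016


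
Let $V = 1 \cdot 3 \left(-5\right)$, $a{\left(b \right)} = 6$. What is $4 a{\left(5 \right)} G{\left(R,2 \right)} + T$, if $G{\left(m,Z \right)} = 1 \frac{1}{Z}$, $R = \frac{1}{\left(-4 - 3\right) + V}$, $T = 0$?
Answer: $12$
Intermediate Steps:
$V = -15$ ($V = 3 \left(-5\right) = -15$)
$R = - \frac{1}{22}$ ($R = \frac{1}{\left(-4 - 3\right) - 15} = \frac{1}{-7 - 15} = \frac{1}{-22} = - \frac{1}{22} \approx -0.045455$)
$G{\left(m,Z \right)} = \frac{1}{Z}$
$4 a{\left(5 \right)} G{\left(R,2 \right)} + T = \frac{4 \cdot 6}{2} + 0 = 24 \cdot \frac{1}{2} + 0 = 12 + 0 = 12$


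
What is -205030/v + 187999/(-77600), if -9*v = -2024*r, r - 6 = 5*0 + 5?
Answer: -18422320217/215960800 ≈ -85.304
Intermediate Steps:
r = 11 (r = 6 + (5*0 + 5) = 6 + (0 + 5) = 6 + 5 = 11)
v = 22264/9 (v = -(-2024)*11/9 = -1/9*(-22264) = 22264/9 ≈ 2473.8)
-205030/v + 187999/(-77600) = -205030/22264/9 + 187999/(-77600) = -205030*9/22264 + 187999*(-1/77600) = -922635/11132 - 187999/77600 = -18422320217/215960800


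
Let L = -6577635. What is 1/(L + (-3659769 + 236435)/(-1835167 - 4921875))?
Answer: -3378521/22222676266168 ≈ -1.5203e-7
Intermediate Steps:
1/(L + (-3659769 + 236435)/(-1835167 - 4921875)) = 1/(-6577635 + (-3659769 + 236435)/(-1835167 - 4921875)) = 1/(-6577635 - 3423334/(-6757042)) = 1/(-6577635 - 3423334*(-1/6757042)) = 1/(-6577635 + 1711667/3378521) = 1/(-22222676266168/3378521) = -3378521/22222676266168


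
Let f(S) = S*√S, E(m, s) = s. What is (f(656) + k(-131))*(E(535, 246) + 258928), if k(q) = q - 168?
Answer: -77493026 + 680072576*√41 ≈ 4.2771e+9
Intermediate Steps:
k(q) = -168 + q
f(S) = S^(3/2)
(f(656) + k(-131))*(E(535, 246) + 258928) = (656^(3/2) + (-168 - 131))*(246 + 258928) = (2624*√41 - 299)*259174 = (-299 + 2624*√41)*259174 = -77493026 + 680072576*√41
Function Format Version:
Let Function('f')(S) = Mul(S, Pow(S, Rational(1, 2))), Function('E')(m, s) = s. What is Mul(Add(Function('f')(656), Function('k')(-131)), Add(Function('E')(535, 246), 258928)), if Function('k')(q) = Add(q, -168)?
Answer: Add(-77493026, Mul(680072576, Pow(41, Rational(1, 2)))) ≈ 4.2771e+9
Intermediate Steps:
Function('k')(q) = Add(-168, q)
Function('f')(S) = Pow(S, Rational(3, 2))
Mul(Add(Function('f')(656), Function('k')(-131)), Add(Function('E')(535, 246), 258928)) = Mul(Add(Pow(656, Rational(3, 2)), Add(-168, -131)), Add(246, 258928)) = Mul(Add(Mul(2624, Pow(41, Rational(1, 2))), -299), 259174) = Mul(Add(-299, Mul(2624, Pow(41, Rational(1, 2)))), 259174) = Add(-77493026, Mul(680072576, Pow(41, Rational(1, 2))))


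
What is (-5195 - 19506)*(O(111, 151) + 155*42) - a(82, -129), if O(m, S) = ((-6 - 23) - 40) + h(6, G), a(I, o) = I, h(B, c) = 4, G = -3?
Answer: -159198027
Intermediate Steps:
O(m, S) = -65 (O(m, S) = ((-6 - 23) - 40) + 4 = (-29 - 40) + 4 = -69 + 4 = -65)
(-5195 - 19506)*(O(111, 151) + 155*42) - a(82, -129) = (-5195 - 19506)*(-65 + 155*42) - 1*82 = -24701*(-65 + 6510) - 82 = -24701*6445 - 82 = -159197945 - 82 = -159198027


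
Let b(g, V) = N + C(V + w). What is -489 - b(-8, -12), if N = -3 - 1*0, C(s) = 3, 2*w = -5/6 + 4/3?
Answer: -489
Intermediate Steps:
w = 1/4 (w = (-5/6 + 4/3)/2 = (1/2)*(1/2) = 1/4 ≈ 0.25000)
N = -3 (N = -3 + 0 = -3)
b(g, V) = 0 (b(g, V) = -3 + 3 = 0)
-489 - b(-8, -12) = -489 - 1*0 = -489 + 0 = -489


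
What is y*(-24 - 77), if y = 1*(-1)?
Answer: 101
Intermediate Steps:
y = -1
y*(-24 - 77) = -(-24 - 77) = -1*(-101) = 101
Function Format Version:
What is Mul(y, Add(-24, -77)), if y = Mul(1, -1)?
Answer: 101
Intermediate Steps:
y = -1
Mul(y, Add(-24, -77)) = Mul(-1, Add(-24, -77)) = Mul(-1, -101) = 101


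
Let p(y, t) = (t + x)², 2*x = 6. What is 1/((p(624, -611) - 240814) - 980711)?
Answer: -1/851861 ≈ -1.1739e-6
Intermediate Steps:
x = 3 (x = (½)*6 = 3)
p(y, t) = (3 + t)² (p(y, t) = (t + 3)² = (3 + t)²)
1/((p(624, -611) - 240814) - 980711) = 1/(((3 - 611)² - 240814) - 980711) = 1/(((-608)² - 240814) - 980711) = 1/((369664 - 240814) - 980711) = 1/(128850 - 980711) = 1/(-851861) = -1/851861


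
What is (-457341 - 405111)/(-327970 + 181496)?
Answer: 431226/73237 ≈ 5.8881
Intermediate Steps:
(-457341 - 405111)/(-327970 + 181496) = -862452/(-146474) = -862452*(-1/146474) = 431226/73237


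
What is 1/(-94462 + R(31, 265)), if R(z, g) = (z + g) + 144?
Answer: -1/94022 ≈ -1.0636e-5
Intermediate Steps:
R(z, g) = 144 + g + z (R(z, g) = (g + z) + 144 = 144 + g + z)
1/(-94462 + R(31, 265)) = 1/(-94462 + (144 + 265 + 31)) = 1/(-94462 + 440) = 1/(-94022) = -1/94022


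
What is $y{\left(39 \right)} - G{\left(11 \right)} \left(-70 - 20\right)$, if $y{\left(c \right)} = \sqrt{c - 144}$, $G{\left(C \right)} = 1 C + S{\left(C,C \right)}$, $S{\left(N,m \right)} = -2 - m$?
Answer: $-180 + i \sqrt{105} \approx -180.0 + 10.247 i$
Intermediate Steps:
$G{\left(C \right)} = -2$ ($G{\left(C \right)} = 1 C - \left(2 + C\right) = C - \left(2 + C\right) = -2$)
$y{\left(c \right)} = \sqrt{-144 + c}$
$y{\left(39 \right)} - G{\left(11 \right)} \left(-70 - 20\right) = \sqrt{-144 + 39} - - 2 \left(-70 - 20\right) = \sqrt{-105} - \left(-2\right) \left(-90\right) = i \sqrt{105} - 180 = -180 + i \sqrt{105}$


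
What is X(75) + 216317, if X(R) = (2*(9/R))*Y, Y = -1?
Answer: 5407919/25 ≈ 2.1632e+5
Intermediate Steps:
X(R) = -18/R (X(R) = (2*(9/R))*(-1) = (18/R)*(-1) = -18/R)
X(75) + 216317 = -18/75 + 216317 = -18*1/75 + 216317 = -6/25 + 216317 = 5407919/25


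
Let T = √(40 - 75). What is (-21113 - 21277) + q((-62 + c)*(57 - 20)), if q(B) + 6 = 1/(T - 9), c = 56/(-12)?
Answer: -4917945/116 - I*√35/116 ≈ -42396.0 - 0.051001*I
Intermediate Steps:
T = I*√35 (T = √(-35) = I*√35 ≈ 5.9161*I)
c = -14/3 (c = 56*(-1/12) = -14/3 ≈ -4.6667)
q(B) = -6 + 1/(-9 + I*√35) (q(B) = -6 + 1/(I*√35 - 9) = -6 + 1/(-9 + I*√35))
(-21113 - 21277) + q((-62 + c)*(57 - 20)) = (-21113 - 21277) + (-705/116 - I*√35/116) = -42390 + (-705/116 - I*√35/116) = -4917945/116 - I*√35/116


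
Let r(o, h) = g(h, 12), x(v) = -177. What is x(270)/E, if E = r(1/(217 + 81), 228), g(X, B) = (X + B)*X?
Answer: -59/18240 ≈ -0.0032346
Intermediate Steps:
g(X, B) = X*(B + X) (g(X, B) = (B + X)*X = X*(B + X))
r(o, h) = h*(12 + h)
E = 54720 (E = 228*(12 + 228) = 228*240 = 54720)
x(270)/E = -177/54720 = -177*1/54720 = -59/18240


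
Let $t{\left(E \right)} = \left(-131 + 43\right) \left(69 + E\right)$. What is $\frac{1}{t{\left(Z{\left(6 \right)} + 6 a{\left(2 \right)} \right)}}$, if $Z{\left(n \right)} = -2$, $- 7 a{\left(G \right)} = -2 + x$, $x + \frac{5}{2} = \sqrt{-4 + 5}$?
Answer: $- \frac{1}{6160} \approx -0.00016234$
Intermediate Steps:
$x = - \frac{3}{2}$ ($x = - \frac{5}{2} + \sqrt{-4 + 5} = - \frac{5}{2} + \sqrt{1} = - \frac{5}{2} + 1 = - \frac{3}{2} \approx -1.5$)
$a{\left(G \right)} = \frac{1}{2}$ ($a{\left(G \right)} = - \frac{-2 - \frac{3}{2}}{7} = \left(- \frac{1}{7}\right) \left(- \frac{7}{2}\right) = \frac{1}{2}$)
$t{\left(E \right)} = -6072 - 88 E$ ($t{\left(E \right)} = - 88 \left(69 + E\right) = -6072 - 88 E$)
$\frac{1}{t{\left(Z{\left(6 \right)} + 6 a{\left(2 \right)} \right)}} = \frac{1}{-6072 - 88 \left(-2 + 6 \cdot \frac{1}{2}\right)} = \frac{1}{-6072 - 88 \left(-2 + 3\right)} = \frac{1}{-6072 - 88} = \frac{1}{-6160} = - \frac{1}{6160}$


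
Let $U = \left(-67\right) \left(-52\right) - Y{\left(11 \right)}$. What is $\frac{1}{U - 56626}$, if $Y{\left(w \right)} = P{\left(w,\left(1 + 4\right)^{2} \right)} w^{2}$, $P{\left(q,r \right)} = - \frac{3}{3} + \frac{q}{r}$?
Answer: $- \frac{25}{1326856} \approx -1.8842 \cdot 10^{-5}$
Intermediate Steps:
$P{\left(q,r \right)} = -1 + \frac{q}{r}$ ($P{\left(q,r \right)} = \left(-3\right) \frac{1}{3} + \frac{q}{r} = -1 + \frac{q}{r}$)
$Y{\left(w \right)} = w^{2} \left(-1 + \frac{w}{25}\right)$ ($Y{\left(w \right)} = \frac{w - \left(1 + 4\right)^{2}}{\left(1 + 4\right)^{2}} w^{2} = \frac{w - 5^{2}}{5^{2}} w^{2} = \frac{w - 25}{25} w^{2} = \frac{-25 + w}{25} w^{2} = \left(-1 + \frac{w}{25}\right) w^{2} = w^{2} \left(-1 + \frac{w}{25}\right)$)
$U = \frac{88794}{25}$ ($U = \left(-67\right) \left(-52\right) - \frac{11^{2} \left(-25 + 11\right)}{25} = 3484 - \frac{1}{25} \cdot 121 \left(-14\right) = 3484 - - \frac{1694}{25} = 3484 + \frac{1694}{25} = \frac{88794}{25} \approx 3551.8$)
$\frac{1}{U - 56626} = \frac{1}{\frac{88794}{25} - 56626} = \frac{1}{- \frac{1326856}{25}} = - \frac{25}{1326856}$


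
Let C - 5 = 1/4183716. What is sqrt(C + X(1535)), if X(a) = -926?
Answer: I*sqrt(4030176169637115)/2091858 ≈ 30.348*I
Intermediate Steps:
C = 20918581/4183716 (C = 5 + 1/4183716 = 20918581/4183716 ≈ 5.0000)
sqrt(C + X(1535)) = sqrt(20918581/4183716 - 926) = sqrt(-3853202435/4183716) = I*sqrt(4030176169637115)/2091858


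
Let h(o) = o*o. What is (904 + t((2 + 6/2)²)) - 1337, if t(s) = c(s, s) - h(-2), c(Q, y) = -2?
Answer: -439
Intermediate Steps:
h(o) = o²
t(s) = -6 (t(s) = -2 - 1*(-2)² = -2 - 1*4 = -2 - 4 = -6)
(904 + t((2 + 6/2)²)) - 1337 = (904 - 6) - 1337 = 898 - 1337 = -439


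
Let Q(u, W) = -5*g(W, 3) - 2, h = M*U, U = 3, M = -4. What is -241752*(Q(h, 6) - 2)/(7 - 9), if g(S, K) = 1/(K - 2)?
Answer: -1087884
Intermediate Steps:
h = -12 (h = -4*3 = -12)
g(S, K) = 1/(-2 + K)
Q(u, W) = -7 (Q(u, W) = -5/(-2 + 3) - 2 = -5/1 - 2 = -5*1 - 2 = -5 - 2 = -7)
-241752*(Q(h, 6) - 2)/(7 - 9) = -241752*(-7 - 2)/(7 - 9) = -(-2175768)/(-2) = -(-2175768)*(-1)/2 = -241752*9/2 = -1087884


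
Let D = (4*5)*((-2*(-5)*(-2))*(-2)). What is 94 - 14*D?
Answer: -11106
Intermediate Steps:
D = 800 (D = 20*((10*(-2))*(-2)) = 20*(-20*(-2)) = 20*40 = 800)
94 - 14*D = 94 - 14*800 = 94 - 11200 = -11106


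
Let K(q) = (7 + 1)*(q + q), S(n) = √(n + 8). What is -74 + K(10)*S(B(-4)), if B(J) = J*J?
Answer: -74 + 320*√6 ≈ 709.84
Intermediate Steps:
B(J) = J²
S(n) = √(8 + n)
K(q) = 16*q (K(q) = 8*(2*q) = 16*q)
-74 + K(10)*S(B(-4)) = -74 + (16*10)*√(8 + (-4)²) = -74 + 160*√(8 + 16) = -74 + 160*√24 = -74 + 160*(2*√6) = -74 + 320*√6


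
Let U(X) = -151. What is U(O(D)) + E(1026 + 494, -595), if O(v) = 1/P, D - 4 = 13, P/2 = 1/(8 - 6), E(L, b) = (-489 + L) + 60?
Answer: 940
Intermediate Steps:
E(L, b) = -429 + L
P = 1 (P = 2/(8 - 6) = 2/2 = 2*(½) = 1)
D = 17 (D = 4 + 13 = 17)
O(v) = 1 (O(v) = 1/1 = 1)
U(O(D)) + E(1026 + 494, -595) = -151 + (-429 + (1026 + 494)) = -151 + (-429 + 1520) = -151 + 1091 = 940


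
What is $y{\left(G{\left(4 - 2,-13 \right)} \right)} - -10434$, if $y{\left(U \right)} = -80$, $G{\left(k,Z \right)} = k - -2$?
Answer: $10354$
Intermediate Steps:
$G{\left(k,Z \right)} = 2 + k$ ($G{\left(k,Z \right)} = k + 2 = 2 + k$)
$y{\left(G{\left(4 - 2,-13 \right)} \right)} - -10434 = -80 - -10434 = -80 + 10434 = 10354$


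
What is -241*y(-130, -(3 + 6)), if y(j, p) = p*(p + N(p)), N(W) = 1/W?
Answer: -19762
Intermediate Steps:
y(j, p) = p*(p + 1/p)
-241*y(-130, -(3 + 6)) = -241*(1 + (-(3 + 6))²) = -241*(1 + (-1*9)²) = -241*(1 + (-9)²) = -241*(1 + 81) = -241*82 = -19762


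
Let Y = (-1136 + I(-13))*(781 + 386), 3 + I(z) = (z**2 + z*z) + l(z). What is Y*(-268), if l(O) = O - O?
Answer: 250517556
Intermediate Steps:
l(O) = 0
I(z) = -3 + 2*z**2 (I(z) = -3 + ((z**2 + z*z) + 0) = -3 + ((z**2 + z**2) + 0) = -3 + (2*z**2 + 0) = -3 + 2*z**2)
Y = -934767 (Y = (-1136 + (-3 + 2*(-13)**2))*(781 + 386) = (-1136 + (-3 + 2*169))*1167 = (-1136 + (-3 + 338))*1167 = (-1136 + 335)*1167 = -801*1167 = -934767)
Y*(-268) = -934767*(-268) = 250517556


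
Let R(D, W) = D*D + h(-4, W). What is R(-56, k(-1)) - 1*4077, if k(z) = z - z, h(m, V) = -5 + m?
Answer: -950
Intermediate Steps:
k(z) = 0
R(D, W) = -9 + D² (R(D, W) = D*D + (-5 - 4) = D² - 9 = -9 + D²)
R(-56, k(-1)) - 1*4077 = (-9 + (-56)²) - 1*4077 = (-9 + 3136) - 4077 = 3127 - 4077 = -950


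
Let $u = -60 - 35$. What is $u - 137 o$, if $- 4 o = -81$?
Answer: $- \frac{11477}{4} \approx -2869.3$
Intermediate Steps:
$u = -95$
$o = \frac{81}{4}$ ($o = \left(- \frac{1}{4}\right) \left(-81\right) = \frac{81}{4} \approx 20.25$)
$u - 137 o = -95 - \frac{11097}{4} = - \frac{11477}{4}$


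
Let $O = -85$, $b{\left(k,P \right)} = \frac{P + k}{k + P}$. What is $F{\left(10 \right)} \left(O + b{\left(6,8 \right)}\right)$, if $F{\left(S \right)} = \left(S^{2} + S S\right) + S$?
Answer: $-17640$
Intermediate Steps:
$b{\left(k,P \right)} = 1$ ($b{\left(k,P \right)} = \frac{P + k}{P + k} = 1$)
$F{\left(S \right)} = S + 2 S^{2}$ ($F{\left(S \right)} = \left(S^{2} + S^{2}\right) + S = 2 S^{2} + S = S + 2 S^{2}$)
$F{\left(10 \right)} \left(O + b{\left(6,8 \right)}\right) = 10 \left(1 + 2 \cdot 10\right) \left(-85 + 1\right) = 10 \left(1 + 20\right) \left(-84\right) = 10 \cdot 21 \left(-84\right) = 210 \left(-84\right) = -17640$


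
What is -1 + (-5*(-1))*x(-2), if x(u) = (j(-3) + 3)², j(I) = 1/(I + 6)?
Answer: 491/9 ≈ 54.556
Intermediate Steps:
j(I) = 1/(6 + I)
x(u) = 100/9 (x(u) = (1/(6 - 3) + 3)² = (1/3 + 3)² = (⅓ + 3)² = (10/3)² = 100/9)
-1 + (-5*(-1))*x(-2) = -1 - 5*(-1)*(100/9) = -1 + 5*(100/9) = -1 + 500/9 = 491/9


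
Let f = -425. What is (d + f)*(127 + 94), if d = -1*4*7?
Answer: -100113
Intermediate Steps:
d = -28 (d = -4*7 = -28)
(d + f)*(127 + 94) = (-28 - 425)*(127 + 94) = -453*221 = -100113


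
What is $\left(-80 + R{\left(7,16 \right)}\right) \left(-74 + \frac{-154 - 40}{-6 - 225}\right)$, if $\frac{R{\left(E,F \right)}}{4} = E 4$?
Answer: $- \frac{540800}{231} \approx -2341.1$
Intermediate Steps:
$R{\left(E,F \right)} = 16 E$ ($R{\left(E,F \right)} = 4 E 4 = 4 \cdot 4 E = 16 E$)
$\left(-80 + R{\left(7,16 \right)}\right) \left(-74 + \frac{-154 - 40}{-6 - 225}\right) = \left(-80 + 16 \cdot 7\right) \left(-74 + \frac{-154 - 40}{-6 - 225}\right) = \left(-80 + 112\right) \left(-74 - \frac{194}{-231}\right) = 32 \left(-74 - - \frac{194}{231}\right) = 32 \left(-74 + \frac{194}{231}\right) = 32 \left(- \frac{16900}{231}\right) = - \frac{540800}{231}$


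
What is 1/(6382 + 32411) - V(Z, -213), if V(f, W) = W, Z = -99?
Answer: 8262910/38793 ≈ 213.00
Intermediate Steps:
1/(6382 + 32411) - V(Z, -213) = 1/(6382 + 32411) - 1*(-213) = 1/38793 + 213 = 8262910/38793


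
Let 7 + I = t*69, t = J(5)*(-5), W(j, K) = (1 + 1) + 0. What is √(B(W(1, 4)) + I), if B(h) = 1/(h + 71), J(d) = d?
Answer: I*√9229755/73 ≈ 41.617*I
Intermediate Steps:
W(j, K) = 2 (W(j, K) = 2 + 0 = 2)
t = -25 (t = 5*(-5) = -25)
B(h) = 1/(71 + h)
I = -1732 (I = -7 - 25*69 = -7 - 1725 = -1732)
√(B(W(1, 4)) + I) = √(1/(71 + 2) - 1732) = √(1/73 - 1732) = √(-126435/73) = I*√9229755/73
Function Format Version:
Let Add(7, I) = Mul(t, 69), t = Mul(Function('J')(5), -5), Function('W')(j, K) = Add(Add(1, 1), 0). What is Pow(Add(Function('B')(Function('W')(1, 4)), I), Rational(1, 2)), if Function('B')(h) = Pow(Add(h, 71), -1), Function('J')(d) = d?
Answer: Mul(Rational(1, 73), I, Pow(9229755, Rational(1, 2))) ≈ Mul(41.617, I)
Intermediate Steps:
Function('W')(j, K) = 2 (Function('W')(j, K) = Add(2, 0) = 2)
t = -25 (t = Mul(5, -5) = -25)
Function('B')(h) = Pow(Add(71, h), -1)
I = -1732 (I = Add(-7, Mul(-25, 69)) = Add(-7, -1725) = -1732)
Pow(Add(Function('B')(Function('W')(1, 4)), I), Rational(1, 2)) = Pow(Add(Pow(Add(71, 2), -1), -1732), Rational(1, 2)) = Pow(Add(Pow(73, -1), -1732), Rational(1, 2)) = Pow(Add(Rational(1, 73), -1732), Rational(1, 2)) = Pow(Rational(-126435, 73), Rational(1, 2)) = Mul(Rational(1, 73), I, Pow(9229755, Rational(1, 2)))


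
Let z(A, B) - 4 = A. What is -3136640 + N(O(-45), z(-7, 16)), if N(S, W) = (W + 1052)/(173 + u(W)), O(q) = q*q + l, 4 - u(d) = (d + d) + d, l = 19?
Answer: -583413991/186 ≈ -3.1366e+6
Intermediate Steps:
u(d) = 4 - 3*d (u(d) = 4 - ((d + d) + d) = 4 - (2*d + d) = 4 - 3*d)
z(A, B) = 4 + A
O(q) = 19 + q² (O(q) = q*q + 19 = q² + 19 = 19 + q²)
N(S, W) = (1052 + W)/(177 - 3*W) (N(S, W) = (W + 1052)/(173 + (4 - 3*W)) = (1052 + W)/(177 - 3*W))
-3136640 + N(O(-45), z(-7, 16)) = -3136640 + (-1052 - (4 - 7))/(3*(-59 + (4 - 7))) = -3136640 + (-1052 - 1*(-3))/(3*(-59 - 3)) = -3136640 + (⅓)*(-1052 + 3)/(-62) = -3136640 + (⅓)*(-1/62)*(-1049) = -3136640 + 1049/186 = -583413991/186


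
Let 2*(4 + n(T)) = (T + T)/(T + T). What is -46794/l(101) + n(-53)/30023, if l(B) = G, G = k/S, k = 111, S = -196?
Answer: 26224730187/317386 ≈ 82627.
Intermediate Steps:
n(T) = -7/2 (n(T) = -4 + ((T + T)/(T + T))/2 = -4 + ((2*T)/((2*T)))/2 = -4 + ((2*T)*(1/(2*T)))/2 = -4 + (½)*1 = -4 + ½ = -7/2)
G = -111/196 (G = 111/(-196) = 111*(-1/196) = -111/196 ≈ -0.56633)
l(B) = -111/196
-46794/l(101) + n(-53)/30023 = -46794/(-111/196) - 7/2/30023 = -46794*(-196/111) - 7/2*1/30023 = 3057208/37 - 1/8578 = 26224730187/317386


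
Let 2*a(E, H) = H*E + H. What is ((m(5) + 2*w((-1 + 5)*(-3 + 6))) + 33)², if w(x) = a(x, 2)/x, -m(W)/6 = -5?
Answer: 152881/36 ≈ 4246.7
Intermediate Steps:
m(W) = 30 (m(W) = -6*(-5) = 30)
a(E, H) = H/2 + E*H/2 (a(E, H) = (H*E + H)/2 = (E*H + H)/2 = (H + E*H)/2 = H/2 + E*H/2)
w(x) = (1 + x)/x (w(x) = ((½)*2*(1 + x))/x = (1 + x)/x)
((m(5) + 2*w((-1 + 5)*(-3 + 6))) + 33)² = ((30 + 2*((1 + (-1 + 5)*(-3 + 6))/(((-1 + 5)*(-3 + 6))))) + 33)² = ((30 + 2*((1 + 4*3)/((4*3)))) + 33)² = ((30 + 2*((1 + 12)/12)) + 33)² = ((30 + 2*((1/12)*13)) + 33)² = ((30 + 2*(13/12)) + 33)² = ((30 + 13/6) + 33)² = (193/6 + 33)² = (391/6)² = 152881/36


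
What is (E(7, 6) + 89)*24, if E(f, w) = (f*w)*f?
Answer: 9192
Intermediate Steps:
E(f, w) = w*f²
(E(7, 6) + 89)*24 = (6*7² + 89)*24 = (6*49 + 89)*24 = (294 + 89)*24 = 383*24 = 9192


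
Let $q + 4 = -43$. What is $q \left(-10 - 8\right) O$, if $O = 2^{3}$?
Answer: $6768$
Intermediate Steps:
$q = -47$ ($q = -4 - 43 = -47$)
$O = 8$
$q \left(-10 - 8\right) O = - 47 \left(-10 - 8\right) 8 = \left(-47\right) \left(-18\right) 8 = 846 \cdot 8 = 6768$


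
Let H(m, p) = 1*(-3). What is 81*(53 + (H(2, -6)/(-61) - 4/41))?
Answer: 10726992/2501 ≈ 4289.1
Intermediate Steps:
H(m, p) = -3
81*(53 + (H(2, -6)/(-61) - 4/41)) = 81*(53 + (-3/(-61) - 4/41)) = 81*(53 + (-3*(-1/61) - 4*1/41)) = 81*(53 + (3/61 - 4/41)) = 81*(53 - 121/2501) = 81*(132432/2501) = 10726992/2501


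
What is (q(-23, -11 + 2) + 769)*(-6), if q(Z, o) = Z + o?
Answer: -4422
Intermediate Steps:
(q(-23, -11 + 2) + 769)*(-6) = ((-23 + (-11 + 2)) + 769)*(-6) = ((-23 - 9) + 769)*(-6) = (-32 + 769)*(-6) = 737*(-6) = -4422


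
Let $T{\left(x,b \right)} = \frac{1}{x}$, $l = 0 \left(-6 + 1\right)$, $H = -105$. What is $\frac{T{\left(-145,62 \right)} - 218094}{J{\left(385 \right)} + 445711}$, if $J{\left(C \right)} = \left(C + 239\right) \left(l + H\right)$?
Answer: $- \frac{31623631}{55127695} \approx -0.57364$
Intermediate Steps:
$l = 0$ ($l = 0 \left(-5\right) = 0$)
$J{\left(C \right)} = -25095 - 105 C$ ($J{\left(C \right)} = \left(C + 239\right) \left(0 - 105\right) = \left(239 + C\right) \left(-105\right) = -25095 - 105 C$)
$\frac{T{\left(-145,62 \right)} - 218094}{J{\left(385 \right)} + 445711} = \frac{\frac{1}{-145} - 218094}{\left(-25095 - 40425\right) + 445711} = \frac{- \frac{1}{145} - 218094}{\left(-25095 - 40425\right) + 445711} = - \frac{31623631}{145 \left(-65520 + 445711\right)} = - \frac{31623631}{145 \cdot 380191} = \left(- \frac{31623631}{145}\right) \frac{1}{380191} = - \frac{31623631}{55127695}$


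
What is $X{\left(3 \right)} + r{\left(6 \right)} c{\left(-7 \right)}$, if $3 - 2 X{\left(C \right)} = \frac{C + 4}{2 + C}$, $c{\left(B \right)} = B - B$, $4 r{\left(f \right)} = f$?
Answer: $\frac{4}{5} \approx 0.8$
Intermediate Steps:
$r{\left(f \right)} = \frac{f}{4}$
$c{\left(B \right)} = 0$
$X{\left(C \right)} = \frac{3}{2} - \frac{4 + C}{2 \left(2 + C\right)}$ ($X{\left(C \right)} = \frac{3}{2} - \frac{\left(C + 4\right) \frac{1}{2 + C}}{2} = \frac{3}{2} - \frac{\left(4 + C\right) \frac{1}{2 + C}}{2} = \frac{3}{2} - \frac{\frac{1}{2 + C} \left(4 + C\right)}{2} = \frac{3}{2} - \frac{4 + C}{2 \left(2 + C\right)}$)
$X{\left(3 \right)} + r{\left(6 \right)} c{\left(-7 \right)} = \frac{1 + 3}{2 + 3} + \frac{1}{4} \cdot 6 \cdot 0 = \frac{1}{5} \cdot 4 + \frac{3}{2} \cdot 0 = \frac{1}{5} \cdot 4 + 0 = \frac{4}{5} + 0 = \frac{4}{5}$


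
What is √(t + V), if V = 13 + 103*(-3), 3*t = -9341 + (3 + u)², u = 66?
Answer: 2*I*√4101/3 ≈ 42.693*I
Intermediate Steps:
t = -4580/3 (t = (-9341 + (3 + 66)²)/3 = (-9341 + 69²)/3 = (-9341 + 4761)/3 = (⅓)*(-4580) = -4580/3 ≈ -1526.7)
V = -296 (V = 13 - 309 = -296)
√(t + V) = √(-4580/3 - 296) = √(-5468/3) = 2*I*√4101/3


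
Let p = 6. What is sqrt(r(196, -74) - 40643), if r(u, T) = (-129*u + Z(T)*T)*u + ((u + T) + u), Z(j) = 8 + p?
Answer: I*sqrt(5199045) ≈ 2280.1*I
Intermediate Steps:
Z(j) = 14 (Z(j) = 8 + 6 = 14)
r(u, T) = T + 2*u + u*(-129*u + 14*T) (r(u, T) = (-129*u + 14*T)*u + ((u + T) + u) = u*(-129*u + 14*T) + ((T + u) + u) = u*(-129*u + 14*T) + (T + 2*u) = T + 2*u + u*(-129*u + 14*T))
sqrt(r(196, -74) - 40643) = sqrt((-74 - 129*196**2 + 2*196 + 14*(-74)*196) - 40643) = sqrt((-74 - 129*38416 + 392 - 203056) - 40643) = sqrt((-74 - 4955664 + 392 - 203056) - 40643) = sqrt(-5158402 - 40643) = sqrt(-5199045) = I*sqrt(5199045)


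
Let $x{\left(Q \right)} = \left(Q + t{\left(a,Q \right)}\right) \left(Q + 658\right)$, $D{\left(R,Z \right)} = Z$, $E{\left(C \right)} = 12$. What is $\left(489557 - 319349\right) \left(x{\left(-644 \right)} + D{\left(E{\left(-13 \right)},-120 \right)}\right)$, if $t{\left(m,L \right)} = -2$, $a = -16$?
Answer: $-1559786112$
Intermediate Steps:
$x{\left(Q \right)} = \left(-2 + Q\right) \left(658 + Q\right)$ ($x{\left(Q \right)} = \left(Q - 2\right) \left(Q + 658\right) = \left(-2 + Q\right) \left(658 + Q\right)$)
$\left(489557 - 319349\right) \left(x{\left(-644 \right)} + D{\left(E{\left(-13 \right)},-120 \right)}\right) = \left(489557 - 319349\right) \left(\left(-1316 + \left(-644\right)^{2} + 656 \left(-644\right)\right) - 120\right) = 170208 \left(\left(-1316 + 414736 - 422464\right) - 120\right) = 170208 \left(-9044 - 120\right) = 170208 \left(-9164\right) = -1559786112$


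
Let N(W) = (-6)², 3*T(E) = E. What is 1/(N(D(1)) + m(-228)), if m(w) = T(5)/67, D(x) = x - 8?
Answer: 201/7241 ≈ 0.027759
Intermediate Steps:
T(E) = E/3
D(x) = -8 + x
m(w) = 5/201 (m(w) = ((⅓)*5)/67 = (5/3)*(1/67) = 5/201)
N(W) = 36
1/(N(D(1)) + m(-228)) = 1/(36 + 5/201) = 1/(7241/201) = 201/7241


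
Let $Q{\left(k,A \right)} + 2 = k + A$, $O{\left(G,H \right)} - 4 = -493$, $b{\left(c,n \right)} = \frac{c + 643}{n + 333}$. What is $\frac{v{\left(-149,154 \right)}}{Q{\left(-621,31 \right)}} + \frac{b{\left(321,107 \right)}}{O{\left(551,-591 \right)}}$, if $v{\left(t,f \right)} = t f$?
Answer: $\frac{308530667}{7960920} \approx 38.756$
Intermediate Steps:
$b{\left(c,n \right)} = \frac{643 + c}{333 + n}$
$O{\left(G,H \right)} = -489$ ($O{\left(G,H \right)} = 4 - 493 = -489$)
$Q{\left(k,A \right)} = -2 + A + k$ ($Q{\left(k,A \right)} = -2 + \left(k + A\right) = -2 + \left(A + k\right) = -2 + A + k$)
$v{\left(t,f \right)} = f t$
$\frac{v{\left(-149,154 \right)}}{Q{\left(-621,31 \right)}} + \frac{b{\left(321,107 \right)}}{O{\left(551,-591 \right)}} = \frac{154 \left(-149\right)}{-2 + 31 - 621} + \frac{\frac{1}{333 + 107} \left(643 + 321\right)}{-489} = - \frac{22946}{-592} + \frac{1}{440} \cdot 964 \left(- \frac{1}{489}\right) = \left(-22946\right) \left(- \frac{1}{592}\right) + \frac{1}{440} \cdot 964 \left(- \frac{1}{489}\right) = \frac{11473}{296} + \frac{241}{110} \left(- \frac{1}{489}\right) = \frac{11473}{296} - \frac{241}{53790} = \frac{308530667}{7960920}$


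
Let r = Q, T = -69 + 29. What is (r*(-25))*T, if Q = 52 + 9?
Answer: 61000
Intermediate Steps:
T = -40
Q = 61
r = 61
(r*(-25))*T = (61*(-25))*(-40) = -1525*(-40) = 61000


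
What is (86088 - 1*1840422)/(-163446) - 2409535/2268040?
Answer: 119502360925/12356735528 ≈ 9.6710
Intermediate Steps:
(86088 - 1*1840422)/(-163446) - 2409535/2268040 = (86088 - 1840422)*(-1/163446) - 2409535*1/2268040 = -1754334*(-1/163446) - 481907/453608 = 292389/27241 - 481907/453608 = 119502360925/12356735528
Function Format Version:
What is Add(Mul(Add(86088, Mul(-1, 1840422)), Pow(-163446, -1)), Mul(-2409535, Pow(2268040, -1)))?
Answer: Rational(119502360925, 12356735528) ≈ 9.6710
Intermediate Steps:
Add(Mul(Add(86088, Mul(-1, 1840422)), Pow(-163446, -1)), Mul(-2409535, Pow(2268040, -1))) = Add(Mul(Add(86088, -1840422), Rational(-1, 163446)), Mul(-2409535, Rational(1, 2268040))) = Add(Mul(-1754334, Rational(-1, 163446)), Rational(-481907, 453608)) = Add(Rational(292389, 27241), Rational(-481907, 453608)) = Rational(119502360925, 12356735528)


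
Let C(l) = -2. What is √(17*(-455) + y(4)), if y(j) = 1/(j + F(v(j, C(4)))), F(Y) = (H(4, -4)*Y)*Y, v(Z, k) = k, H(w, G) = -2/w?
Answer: I*√30938/2 ≈ 87.946*I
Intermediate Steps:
F(Y) = -Y²/2 (F(Y) = ((-2/4)*Y)*Y = ((-2*¼)*Y)*Y = (-Y/2)*Y = -Y²/2)
y(j) = 1/(-2 + j) (y(j) = 1/(j - ½*(-2)²) = 1/(j - ½*4) = 1/(j - 2) = 1/(-2 + j))
√(17*(-455) + y(4)) = √(17*(-455) + 1/(-2 + 4)) = √(-7735 + 1/2) = √(-7735 + ½) = √(-15469/2) = I*√30938/2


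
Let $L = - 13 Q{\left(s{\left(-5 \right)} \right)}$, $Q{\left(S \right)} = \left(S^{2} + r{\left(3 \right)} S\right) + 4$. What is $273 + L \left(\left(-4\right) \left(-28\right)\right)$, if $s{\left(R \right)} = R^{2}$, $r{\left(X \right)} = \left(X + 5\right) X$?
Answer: $-1789151$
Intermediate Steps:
$r{\left(X \right)} = X \left(5 + X\right)$ ($r{\left(X \right)} = \left(5 + X\right) X = X \left(5 + X\right)$)
$Q{\left(S \right)} = 4 + S^{2} + 24 S$ ($Q{\left(S \right)} = \left(S^{2} + 3 \left(5 + 3\right) S\right) + 4 = \left(S^{2} + 3 \cdot 8 S\right) + 4 = \left(S^{2} + 24 S\right) + 4 = 4 + S^{2} + 24 S$)
$L = -15977$ ($L = - 13 \left(4 + \left(\left(-5\right)^{2}\right)^{2} + 24 \left(-5\right)^{2}\right) = - 13 \left(4 + 25^{2} + 24 \cdot 25\right) = - 13 \left(4 + 625 + 600\right) = \left(-13\right) 1229 = -15977$)
$273 + L \left(\left(-4\right) \left(-28\right)\right) = 273 - 15977 \left(\left(-4\right) \left(-28\right)\right) = 273 - 1789424 = -1789151$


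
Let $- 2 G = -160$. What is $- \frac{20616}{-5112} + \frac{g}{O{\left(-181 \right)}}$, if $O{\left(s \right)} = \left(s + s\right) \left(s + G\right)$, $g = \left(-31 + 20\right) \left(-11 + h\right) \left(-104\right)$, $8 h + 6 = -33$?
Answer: $\frac{27538465}{7787706} \approx 3.5361$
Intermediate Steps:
$G = 80$ ($G = \left(- \frac{1}{2}\right) \left(-160\right) = 80$)
$h = - \frac{39}{8}$ ($h = - \frac{3}{4} + \frac{1}{8} \left(-33\right) = - \frac{3}{4} - \frac{33}{8} = - \frac{39}{8} \approx -4.875$)
$g = -18161$ ($g = \left(-31 + 20\right) \left(-11 - \frac{39}{8}\right) \left(-104\right) = \left(-11\right) \left(- \frac{127}{8}\right) \left(-104\right) = \frac{1397}{8} \left(-104\right) = -18161$)
$O{\left(s \right)} = 2 s \left(80 + s\right)$ ($O{\left(s \right)} = \left(s + s\right) \left(s + 80\right) = 2 s \left(80 + s\right)$)
$- \frac{20616}{-5112} + \frac{g}{O{\left(-181 \right)}} = - \frac{20616}{-5112} - \frac{18161}{2 \left(-181\right) \left(80 - 181\right)} = \left(-20616\right) \left(- \frac{1}{5112}\right) - \frac{18161}{2 \left(-181\right) \left(-101\right)} = \frac{859}{213} - \frac{18161}{36562} = \frac{27538465}{7787706}$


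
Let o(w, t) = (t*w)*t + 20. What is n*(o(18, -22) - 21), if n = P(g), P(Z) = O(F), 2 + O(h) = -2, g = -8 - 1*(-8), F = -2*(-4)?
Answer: -34844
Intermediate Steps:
F = 8
g = 0 (g = -8 + 8 = 0)
O(h) = -4 (O(h) = -2 - 2 = -4)
P(Z) = -4
o(w, t) = 20 + w*t² (o(w, t) = w*t² + 20 = 20 + w*t²)
n = -4
n*(o(18, -22) - 21) = -4*((20 + 18*(-22)²) - 21) = -4*((20 + 18*484) - 21) = -4*((20 + 8712) - 21) = -4*(8732 - 21) = -4*8711 = -34844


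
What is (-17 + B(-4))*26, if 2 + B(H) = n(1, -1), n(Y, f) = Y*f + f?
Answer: -546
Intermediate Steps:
n(Y, f) = f + Y*f
B(H) = -4 (B(H) = -2 - (1 + 1) = -2 - 1*2 = -2 - 2 = -4)
(-17 + B(-4))*26 = (-17 - 4)*26 = -21*26 = -546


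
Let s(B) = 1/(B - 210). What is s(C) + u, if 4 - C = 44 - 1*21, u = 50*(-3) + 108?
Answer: -9619/229 ≈ -42.004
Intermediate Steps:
u = -42 (u = -150 + 108 = -42)
C = -19 (C = 4 - (44 - 1*21) = 4 - (44 - 21) = 4 - 1*23 = 4 - 23 = -19)
s(B) = 1/(-210 + B)
s(C) + u = 1/(-210 - 19) - 42 = 1/(-229) - 42 = -1/229 - 42 = -9619/229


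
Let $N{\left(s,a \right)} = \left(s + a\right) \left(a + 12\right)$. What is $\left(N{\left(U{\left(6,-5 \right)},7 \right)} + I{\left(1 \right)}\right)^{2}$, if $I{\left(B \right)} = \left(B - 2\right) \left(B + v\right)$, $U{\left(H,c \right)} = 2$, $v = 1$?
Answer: $28561$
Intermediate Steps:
$N{\left(s,a \right)} = \left(12 + a\right) \left(a + s\right)$ ($N{\left(s,a \right)} = \left(a + s\right) \left(12 + a\right) = \left(12 + a\right) \left(a + s\right)$)
$I{\left(B \right)} = \left(1 + B\right) \left(-2 + B\right)$ ($I{\left(B \right)} = \left(B - 2\right) \left(B + 1\right) = \left(-2 + B\right) \left(1 + B\right) = \left(1 + B\right) \left(-2 + B\right)$)
$\left(N{\left(U{\left(6,-5 \right)},7 \right)} + I{\left(1 \right)}\right)^{2} = \left(\left(7^{2} + 12 \cdot 7 + 12 \cdot 2 + 7 \cdot 2\right) - \left(3 - 1\right)\right)^{2} = \left(\left(49 + 84 + 24 + 14\right) - 2\right)^{2} = \left(171 - 2\right)^{2} = 169^{2} = 28561$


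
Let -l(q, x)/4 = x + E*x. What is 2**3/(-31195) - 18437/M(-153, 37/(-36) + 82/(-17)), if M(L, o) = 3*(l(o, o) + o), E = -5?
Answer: 6901677932/111709295 ≈ 61.782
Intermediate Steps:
l(q, x) = 16*x (l(q, x) = -4*(x - 5*x) = -(-16)*x = 16*x)
M(L, o) = 51*o (M(L, o) = 3*(16*o + o) = 3*(17*o) = 51*o)
2**3/(-31195) - 18437/M(-153, 37/(-36) + 82/(-17)) = 2**3/(-31195) - 18437*1/(51*(37/(-36) + 82/(-17))) = 8*(-1/31195) - 18437*1/(51*(37*(-1/36) + 82*(-1/17))) = -8/31195 - 18437*1/(51*(-37/36 - 82/17)) = -8/31195 - 18437/(51*(-3581/612)) = -8/31195 - 18437/(-3581/12) = -8/31195 - 18437*(-12/3581) = -8/31195 + 221244/3581 = 6901677932/111709295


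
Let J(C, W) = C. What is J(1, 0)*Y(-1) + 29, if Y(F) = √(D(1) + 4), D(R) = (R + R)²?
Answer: 29 + 2*√2 ≈ 31.828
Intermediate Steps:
D(R) = 4*R² (D(R) = (2*R)² = 4*R²)
Y(F) = 2*√2 (Y(F) = √(4*1² + 4) = √(4*1 + 4) = √(4 + 4) = √8 = 2*√2)
J(1, 0)*Y(-1) + 29 = 1*(2*√2) + 29 = 2*√2 + 29 = 29 + 2*√2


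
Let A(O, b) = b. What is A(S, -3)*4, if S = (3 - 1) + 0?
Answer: -12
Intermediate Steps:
S = 2 (S = 2 + 0 = 2)
A(S, -3)*4 = -3*4 = -12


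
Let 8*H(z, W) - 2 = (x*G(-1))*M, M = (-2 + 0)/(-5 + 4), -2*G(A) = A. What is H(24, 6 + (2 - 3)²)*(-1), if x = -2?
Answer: 0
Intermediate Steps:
G(A) = -A/2
M = 2 (M = -2/(-1) = -2*(-1) = 2)
H(z, W) = 0 (H(z, W) = ¼ + (-(-1)*(-1)*2)/8 = ¼ + (-2*½*2)/8 = ¼ + (-1*2)/8 = ¼ + (⅛)*(-2) = ¼ - ¼ = 0)
H(24, 6 + (2 - 3)²)*(-1) = 0*(-1) = 0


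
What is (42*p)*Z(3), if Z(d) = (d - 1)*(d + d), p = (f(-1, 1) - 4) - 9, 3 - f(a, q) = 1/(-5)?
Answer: -24696/5 ≈ -4939.2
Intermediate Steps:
f(a, q) = 16/5 (f(a, q) = 3 - 1/(-5) = 3 - 1*(-⅕) = 3 + ⅕ = 16/5)
p = -49/5 (p = (16/5 - 4) - 9 = -⅘ - 9 = -49/5 ≈ -9.8000)
Z(d) = 2*d*(-1 + d) (Z(d) = (-1 + d)*(2*d) = 2*d*(-1 + d))
(42*p)*Z(3) = (42*(-49/5))*(2*3*(-1 + 3)) = -4116*3*2/5 = -2058/5*12 = -24696/5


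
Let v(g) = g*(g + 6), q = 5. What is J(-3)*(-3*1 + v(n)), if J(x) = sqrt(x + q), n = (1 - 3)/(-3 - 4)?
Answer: -59*sqrt(2)/49 ≈ -1.7028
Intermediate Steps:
n = 2/7 (n = -2/(-7) = -2*(-1/7) = 2/7 ≈ 0.28571)
J(x) = sqrt(5 + x) (J(x) = sqrt(x + 5) = sqrt(5 + x))
v(g) = g*(6 + g)
J(-3)*(-3*1 + v(n)) = sqrt(5 - 3)*(-3*1 + 2*(6 + 2/7)/7) = sqrt(2)*(-3 + (2/7)*(44/7)) = sqrt(2)*(-3 + 88/49) = sqrt(2)*(-59/49) = -59*sqrt(2)/49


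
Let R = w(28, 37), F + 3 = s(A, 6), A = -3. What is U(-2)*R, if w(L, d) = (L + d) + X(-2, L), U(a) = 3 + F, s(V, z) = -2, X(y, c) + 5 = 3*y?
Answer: -108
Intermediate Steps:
X(y, c) = -5 + 3*y
F = -5 (F = -3 - 2 = -5)
U(a) = -2 (U(a) = 3 - 5 = -2)
w(L, d) = -11 + L + d (w(L, d) = (L + d) + (-5 + 3*(-2)) = (L + d) + (-5 - 6) = (L + d) - 11 = -11 + L + d)
R = 54 (R = -11 + 28 + 37 = 54)
U(-2)*R = -2*54 = -108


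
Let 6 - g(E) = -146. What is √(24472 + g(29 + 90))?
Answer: 36*√19 ≈ 156.92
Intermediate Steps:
g(E) = 152 (g(E) = 6 - 1*(-146) = 6 + 146 = 152)
√(24472 + g(29 + 90)) = √(24472 + 152) = √24624 = 36*√19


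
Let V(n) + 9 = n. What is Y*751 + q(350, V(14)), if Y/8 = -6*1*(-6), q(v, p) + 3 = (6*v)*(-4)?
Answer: 207885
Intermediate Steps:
V(n) = -9 + n
q(v, p) = -3 - 24*v (q(v, p) = -3 + (6*v)*(-4) = -3 - 24*v)
Y = 288 (Y = 8*(-6*1*(-6)) = 8*(-6*(-6)) = 8*36 = 288)
Y*751 + q(350, V(14)) = 288*751 + (-3 - 24*350) = 216288 + (-3 - 8400) = 216288 - 8403 = 207885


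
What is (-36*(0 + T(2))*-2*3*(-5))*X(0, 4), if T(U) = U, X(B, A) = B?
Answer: 0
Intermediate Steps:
(-36*(0 + T(2))*-2*3*(-5))*X(0, 4) = -36*(0 + 2)*-2*3*(-5)*0 = -72*(-6*(-5))*0 = -72*30*0 = -36*60*0 = -2160*0 = 0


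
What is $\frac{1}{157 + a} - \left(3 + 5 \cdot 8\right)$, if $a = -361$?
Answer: $- \frac{8773}{204} \approx -43.005$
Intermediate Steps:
$\frac{1}{157 + a} - \left(3 + 5 \cdot 8\right) = \frac{1}{157 - 361} - \left(3 + 5 \cdot 8\right) = \frac{1}{-204} - \left(3 + 40\right) = - \frac{1}{204} - 43 = - \frac{8773}{204}$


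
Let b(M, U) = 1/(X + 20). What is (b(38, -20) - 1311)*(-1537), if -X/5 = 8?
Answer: 40301677/20 ≈ 2.0151e+6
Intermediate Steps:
X = -40 (X = -5*8 = -40)
b(M, U) = -1/20 (b(M, U) = 1/(-40 + 20) = 1/(-20) = -1/20)
(b(38, -20) - 1311)*(-1537) = (-1/20 - 1311)*(-1537) = -26221/20*(-1537) = 40301677/20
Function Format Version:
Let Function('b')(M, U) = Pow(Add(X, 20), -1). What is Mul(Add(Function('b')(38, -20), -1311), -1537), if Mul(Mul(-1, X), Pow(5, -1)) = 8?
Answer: Rational(40301677, 20) ≈ 2.0151e+6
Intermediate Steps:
X = -40 (X = Mul(-5, 8) = -40)
Function('b')(M, U) = Rational(-1, 20) (Function('b')(M, U) = Pow(Add(-40, 20), -1) = Pow(-20, -1) = Rational(-1, 20))
Mul(Add(Function('b')(38, -20), -1311), -1537) = Mul(Add(Rational(-1, 20), -1311), -1537) = Mul(Rational(-26221, 20), -1537) = Rational(40301677, 20)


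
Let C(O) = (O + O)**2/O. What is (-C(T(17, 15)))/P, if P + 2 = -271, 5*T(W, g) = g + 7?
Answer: 88/1365 ≈ 0.064469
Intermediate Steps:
T(W, g) = 7/5 + g/5 (T(W, g) = (g + 7)/5 = (7 + g)/5 = 7/5 + g/5)
C(O) = 4*O (C(O) = (2*O)**2/O = (4*O**2)/O = 4*O)
P = -273 (P = -2 - 271 = -273)
(-C(T(17, 15)))/P = -4*(7/5 + (1/5)*15)/(-273) = -4*(7/5 + 3)*(-1/273) = -4*22/5*(-1/273) = -1*88/5*(-1/273) = -88/5*(-1/273) = 88/1365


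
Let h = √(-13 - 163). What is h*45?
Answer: 180*I*√11 ≈ 596.99*I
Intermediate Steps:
h = 4*I*√11 (h = √(-176) = 4*I*√11 ≈ 13.266*I)
h*45 = (4*I*√11)*45 = 180*I*√11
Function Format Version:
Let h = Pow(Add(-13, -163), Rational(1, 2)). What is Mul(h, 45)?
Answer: Mul(180, I, Pow(11, Rational(1, 2))) ≈ Mul(596.99, I)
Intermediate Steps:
h = Mul(4, I, Pow(11, Rational(1, 2))) (h = Pow(-176, Rational(1, 2)) = Mul(4, I, Pow(11, Rational(1, 2))) ≈ Mul(13.266, I))
Mul(h, 45) = Mul(Mul(4, I, Pow(11, Rational(1, 2))), 45) = Mul(180, I, Pow(11, Rational(1, 2)))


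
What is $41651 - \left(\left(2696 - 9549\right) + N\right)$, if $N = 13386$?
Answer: $35118$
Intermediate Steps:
$41651 - \left(\left(2696 - 9549\right) + N\right) = 41651 - \left(\left(2696 - 9549\right) + 13386\right) = 41651 - \left(-6853 + 13386\right) = 41651 - 6533 = 35118$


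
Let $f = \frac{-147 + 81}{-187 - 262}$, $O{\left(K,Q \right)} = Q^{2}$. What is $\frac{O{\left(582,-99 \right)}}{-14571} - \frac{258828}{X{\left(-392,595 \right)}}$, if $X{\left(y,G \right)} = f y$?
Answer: $\frac{15676826855}{3490564} \approx 4491.2$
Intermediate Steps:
$f = \frac{66}{449}$ ($f = - \frac{66}{-449} = \left(-66\right) \left(- \frac{1}{449}\right) = \frac{66}{449} \approx 0.14699$)
$X{\left(y,G \right)} = \frac{66 y}{449}$
$\frac{O{\left(582,-99 \right)}}{-14571} - \frac{258828}{X{\left(-392,595 \right)}} = \frac{\left(-99\right)^{2}}{-14571} - \frac{258828}{\frac{66}{449} \left(-392\right)} = 9801 \left(- \frac{1}{14571}\right) - \frac{258828}{- \frac{25872}{449}} = - \frac{1089}{1619} - - \frac{9684481}{2156} = - \frac{1089}{1619} + \frac{9684481}{2156} = \frac{15676826855}{3490564}$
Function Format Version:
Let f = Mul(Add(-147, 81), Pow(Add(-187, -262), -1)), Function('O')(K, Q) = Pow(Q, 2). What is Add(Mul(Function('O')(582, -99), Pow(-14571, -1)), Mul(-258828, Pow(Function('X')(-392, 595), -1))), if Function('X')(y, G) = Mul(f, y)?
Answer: Rational(15676826855, 3490564) ≈ 4491.2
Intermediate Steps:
f = Rational(66, 449) (f = Mul(-66, Pow(-449, -1)) = Mul(-66, Rational(-1, 449)) = Rational(66, 449) ≈ 0.14699)
Function('X')(y, G) = Mul(Rational(66, 449), y)
Add(Mul(Function('O')(582, -99), Pow(-14571, -1)), Mul(-258828, Pow(Function('X')(-392, 595), -1))) = Add(Mul(Pow(-99, 2), Pow(-14571, -1)), Mul(-258828, Pow(Mul(Rational(66, 449), -392), -1))) = Add(Mul(9801, Rational(-1, 14571)), Mul(-258828, Pow(Rational(-25872, 449), -1))) = Add(Rational(-1089, 1619), Mul(-258828, Rational(-449, 25872))) = Add(Rational(-1089, 1619), Rational(9684481, 2156)) = Rational(15676826855, 3490564)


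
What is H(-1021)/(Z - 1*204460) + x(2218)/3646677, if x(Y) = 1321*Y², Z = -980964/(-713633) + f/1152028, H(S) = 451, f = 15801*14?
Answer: 546183223284056000246418898/306485752433170947531861 ≈ 1782.1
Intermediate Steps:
f = 221214
Z = 643981802727/411062598862 (Z = -980964/(-713633) + 221214/1152028 = -980964*(-1/713633) + 221214*(1/1152028) = 980964/713633 + 110607/576014 = 643981802727/411062598862 ≈ 1.5666)
H(-1021)/(Z - 1*204460) + x(2218)/3646677 = 451/(643981802727/411062598862 - 1*204460) + (1321*2218²)/3646677 = 451/(643981802727/411062598862 - 204460) + (1321*4919524)*(1/3646677) = 451/(-84045214981521793/411062598862) + 6498691204*(1/3646677) = 451*(-411062598862/84045214981521793) + 6498691204/3646677 = -185389232086762/84045214981521793 + 6498691204/3646677 = 546183223284056000246418898/306485752433170947531861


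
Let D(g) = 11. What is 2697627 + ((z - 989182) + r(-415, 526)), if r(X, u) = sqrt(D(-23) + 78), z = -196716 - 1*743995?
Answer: 767734 + sqrt(89) ≈ 7.6774e+5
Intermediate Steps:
z = -940711 (z = -196716 - 743995 = -940711)
r(X, u) = sqrt(89) (r(X, u) = sqrt(11 + 78) = sqrt(89))
2697627 + ((z - 989182) + r(-415, 526)) = 2697627 + ((-940711 - 989182) + sqrt(89)) = 2697627 + (-1929893 + sqrt(89)) = 767734 + sqrt(89)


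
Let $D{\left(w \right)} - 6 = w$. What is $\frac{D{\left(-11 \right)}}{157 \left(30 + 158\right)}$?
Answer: $- \frac{5}{29516} \approx -0.0001694$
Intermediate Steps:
$D{\left(w \right)} = 6 + w$
$\frac{D{\left(-11 \right)}}{157 \left(30 + 158\right)} = \frac{6 - 11}{157 \left(30 + 158\right)} = - \frac{5}{157 \cdot 188} = - \frac{5}{29516}$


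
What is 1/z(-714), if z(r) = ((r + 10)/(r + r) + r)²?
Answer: 127449/64883297284 ≈ 1.9643e-6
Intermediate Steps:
z(r) = (r + (10 + r)/(2*r))² (z(r) = ((10 + r)/((2*r)) + r)² = ((10 + r)*(1/(2*r)) + r)² = ((10 + r)/(2*r) + r)² = (r + (10 + r)/(2*r))²)
1/z(-714) = 1/((¼)*(10 - 714 + 2*(-714)²)²/(-714)²) = 1/((¼)*(1/509796)*(10 - 714 + 2*509796)²) = 1/((¼)*(1/509796)*(10 - 714 + 1019592)²) = 1/((¼)*(1/509796)*1018888²) = 1/((¼)*(1/509796)*1038132756544) = 1/(64883297284/127449) = 127449/64883297284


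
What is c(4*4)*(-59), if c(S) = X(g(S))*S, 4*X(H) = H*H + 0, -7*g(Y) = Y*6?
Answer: -2174976/49 ≈ -44387.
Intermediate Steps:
g(Y) = -6*Y/7 (g(Y) = -Y*6/7 = -6*Y/7)
X(H) = H²/4 (X(H) = (H*H + 0)/4 = (H² + 0)/4 = H²/4)
c(S) = 9*S³/49 (c(S) = ((-6*S/7)²/4)*S = ((36*S²/49)/4)*S = (9*S²/49)*S = 9*S³/49)
c(4*4)*(-59) = (9*(4*4)³/49)*(-59) = ((9/49)*16³)*(-59) = ((9/49)*4096)*(-59) = (36864/49)*(-59) = -2174976/49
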